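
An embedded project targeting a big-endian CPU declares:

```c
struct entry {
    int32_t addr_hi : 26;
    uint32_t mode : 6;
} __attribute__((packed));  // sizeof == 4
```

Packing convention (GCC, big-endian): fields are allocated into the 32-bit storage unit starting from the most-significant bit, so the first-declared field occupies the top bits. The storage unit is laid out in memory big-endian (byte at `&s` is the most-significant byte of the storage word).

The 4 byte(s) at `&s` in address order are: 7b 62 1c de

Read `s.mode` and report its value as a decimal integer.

[0]=0x7b [1]=0x62 [2]=0x1c [3]=0xde (big-endian) → word 0x7b621cde
addr_hi [6+:26] = (word>>6) & 0x3ffffff = 32344179
mode [0+:6] = (word>>0) & 0x3f = 30  ←

30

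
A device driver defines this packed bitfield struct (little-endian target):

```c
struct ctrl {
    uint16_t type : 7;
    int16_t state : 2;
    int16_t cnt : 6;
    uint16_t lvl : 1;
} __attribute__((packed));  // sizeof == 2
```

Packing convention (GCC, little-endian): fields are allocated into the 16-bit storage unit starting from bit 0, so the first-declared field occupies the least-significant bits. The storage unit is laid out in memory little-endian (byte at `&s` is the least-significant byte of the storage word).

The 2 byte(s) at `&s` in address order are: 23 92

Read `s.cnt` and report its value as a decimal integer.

9

[0]=0x23 [1]=0x92 (little-endian) → word 0x9223
type:7 @ bit 0 → (0x9223>>0)&0x7f = 0x23
state:2 @ bit 7 → (0x9223>>7)&0x3 = 0x0
cnt:6 @ bit 9 → (0x9223>>9)&0x3f = 0x9  ←
lvl:1 @ bit 15 → (0x9223>>15)&0x1 = 0x1
cnt signed 6b, MSB=0: value = 9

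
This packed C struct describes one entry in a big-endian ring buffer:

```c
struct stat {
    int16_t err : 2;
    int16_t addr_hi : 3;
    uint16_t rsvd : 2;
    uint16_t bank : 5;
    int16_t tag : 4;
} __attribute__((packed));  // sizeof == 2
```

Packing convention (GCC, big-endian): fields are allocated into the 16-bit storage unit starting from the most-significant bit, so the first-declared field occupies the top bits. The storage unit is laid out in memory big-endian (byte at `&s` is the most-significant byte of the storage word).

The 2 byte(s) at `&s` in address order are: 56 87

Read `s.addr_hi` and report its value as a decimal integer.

[0]=0x56 [1]=0x87 (big-endian) → word 0x5687
err:2 @ bit 14 → (0x5687>>14)&0x3 = 0x1
addr_hi:3 @ bit 11 → (0x5687>>11)&0x7 = 0x2  ←
rsvd:2 @ bit 9 → (0x5687>>9)&0x3 = 0x3
bank:5 @ bit 4 → (0x5687>>4)&0x1f = 0x8
tag:4 @ bit 0 → (0x5687>>0)&0xf = 0x7
addr_hi signed 3b, MSB=0: value = 2

2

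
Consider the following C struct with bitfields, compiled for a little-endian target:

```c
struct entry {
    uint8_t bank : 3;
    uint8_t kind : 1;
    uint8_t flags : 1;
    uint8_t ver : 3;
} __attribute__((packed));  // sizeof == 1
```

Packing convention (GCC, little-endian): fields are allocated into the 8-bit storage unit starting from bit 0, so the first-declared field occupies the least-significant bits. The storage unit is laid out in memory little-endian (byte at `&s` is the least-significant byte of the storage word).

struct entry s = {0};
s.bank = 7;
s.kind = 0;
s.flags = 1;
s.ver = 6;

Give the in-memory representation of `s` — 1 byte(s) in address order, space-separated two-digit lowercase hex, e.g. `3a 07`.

bank (3b) val=7 bits=0x7 at bit 0: 0x07
kind (1b) val=0 bits=0x0 at bit 3: 0x07
flags (1b) val=1 bits=0x1 at bit 4: 0x17
ver (3b) val=6 bits=0x6 at bit 5: 0xd7
word = 0xd7 → little-endian bytes:
  [0]=0xd7

d7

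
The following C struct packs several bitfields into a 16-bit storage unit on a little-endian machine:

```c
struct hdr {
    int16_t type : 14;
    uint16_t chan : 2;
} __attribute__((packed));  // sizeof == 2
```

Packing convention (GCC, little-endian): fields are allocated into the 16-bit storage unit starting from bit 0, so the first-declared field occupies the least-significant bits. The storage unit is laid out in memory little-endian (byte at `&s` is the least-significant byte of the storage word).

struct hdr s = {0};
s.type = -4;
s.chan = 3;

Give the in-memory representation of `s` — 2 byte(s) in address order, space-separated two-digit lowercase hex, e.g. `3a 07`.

fc ff

type (14b) val=-4 bits=0x3ffc at bit 0: 0x3ffc
chan (2b) val=3 bits=0x3 at bit 14: 0xfffc
word = 0xfffc → little-endian bytes:
  [0]=0xfc  [1]=0xff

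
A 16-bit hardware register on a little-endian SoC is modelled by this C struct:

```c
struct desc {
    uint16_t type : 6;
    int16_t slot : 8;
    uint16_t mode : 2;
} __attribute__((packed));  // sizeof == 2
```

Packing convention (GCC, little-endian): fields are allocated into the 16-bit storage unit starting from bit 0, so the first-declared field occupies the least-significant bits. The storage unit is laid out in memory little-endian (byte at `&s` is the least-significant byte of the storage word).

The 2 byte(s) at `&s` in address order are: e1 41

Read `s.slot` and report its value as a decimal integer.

7

[0]=0xe1 [1]=0x41 (little-endian) → word 0x41e1
type [0+:6] = (word>>0) & 0x3f = 33
slot [6+:8] = (word>>6) & 0xff = 7  ←
mode [14+:2] = (word>>14) & 0x3 = 1
slot signed 8b, MSB=0: value = 7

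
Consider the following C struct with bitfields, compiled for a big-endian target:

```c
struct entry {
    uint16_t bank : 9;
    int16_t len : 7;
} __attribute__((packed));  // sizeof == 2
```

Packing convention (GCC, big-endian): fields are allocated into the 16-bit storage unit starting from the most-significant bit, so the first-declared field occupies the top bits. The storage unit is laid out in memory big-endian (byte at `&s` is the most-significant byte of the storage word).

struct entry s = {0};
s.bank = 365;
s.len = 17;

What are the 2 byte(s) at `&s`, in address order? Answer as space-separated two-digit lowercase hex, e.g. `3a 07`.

bank:9 = 365 → 0x16d << 7 → word 0xb680
len:7 = 17 → 0x11 << 0 → word 0xb691
word = 0xb691 → big-endian bytes:
  [0]=0xb6  [1]=0x91

b6 91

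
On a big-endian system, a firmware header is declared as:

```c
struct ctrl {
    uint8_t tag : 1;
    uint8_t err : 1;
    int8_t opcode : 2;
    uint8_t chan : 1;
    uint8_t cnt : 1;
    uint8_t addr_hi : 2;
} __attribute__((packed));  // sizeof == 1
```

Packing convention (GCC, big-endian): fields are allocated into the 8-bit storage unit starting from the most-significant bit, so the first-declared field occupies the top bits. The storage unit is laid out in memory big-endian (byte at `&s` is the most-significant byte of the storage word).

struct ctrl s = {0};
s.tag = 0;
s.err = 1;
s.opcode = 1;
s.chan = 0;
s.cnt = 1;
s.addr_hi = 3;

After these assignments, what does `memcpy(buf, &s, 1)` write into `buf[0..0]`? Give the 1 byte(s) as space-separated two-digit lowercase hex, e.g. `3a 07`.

57

[7+:1] tag=0 & 0x1 = 0x0; word=0x00
[6+:1] err=1 & 0x1 = 0x1; word=0x40
[4+:2] opcode=1 & 0x3 = 0x1; word=0x50
[3+:1] chan=0 & 0x1 = 0x0; word=0x50
[2+:1] cnt=1 & 0x1 = 0x1; word=0x54
[0+:2] addr_hi=3 & 0x3 = 0x3; word=0x57
word = 0x57 → big-endian bytes:
  [0]=0x57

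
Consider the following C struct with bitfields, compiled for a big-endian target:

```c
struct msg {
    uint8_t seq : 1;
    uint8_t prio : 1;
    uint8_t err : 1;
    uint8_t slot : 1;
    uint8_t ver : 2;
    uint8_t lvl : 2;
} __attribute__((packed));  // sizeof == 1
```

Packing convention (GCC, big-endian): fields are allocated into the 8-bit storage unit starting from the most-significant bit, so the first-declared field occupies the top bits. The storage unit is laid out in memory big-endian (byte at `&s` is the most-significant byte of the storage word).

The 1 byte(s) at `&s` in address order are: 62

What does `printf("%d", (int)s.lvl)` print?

[0]=0x62 (big-endian) → word 0x62
seq [7+:1] = (word>>7) & 0x1 = 0
prio [6+:1] = (word>>6) & 0x1 = 1
err [5+:1] = (word>>5) & 0x1 = 1
slot [4+:1] = (word>>4) & 0x1 = 0
ver [2+:2] = (word>>2) & 0x3 = 0
lvl [0+:2] = (word>>0) & 0x3 = 2  ←

2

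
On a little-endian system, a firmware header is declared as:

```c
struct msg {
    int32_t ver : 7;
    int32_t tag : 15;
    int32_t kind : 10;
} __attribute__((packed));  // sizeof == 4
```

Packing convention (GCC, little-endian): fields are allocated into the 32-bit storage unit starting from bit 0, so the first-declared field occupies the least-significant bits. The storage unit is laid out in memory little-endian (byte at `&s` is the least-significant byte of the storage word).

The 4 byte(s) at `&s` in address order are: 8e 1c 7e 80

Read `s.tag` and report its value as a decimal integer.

-967

[0]=0x8e [1]=0x1c [2]=0x7e [3]=0x80 (little-endian) → word 0x807e1c8e
ver [0+:7] = (word>>0) & 0x7f = 14
tag [7+:15] = (word>>7) & 0x7fff = 31801  ←
kind [22+:10] = (word>>22) & 0x3ff = 513
tag signed 15b, MSB=1: 31801 - 32768 = -967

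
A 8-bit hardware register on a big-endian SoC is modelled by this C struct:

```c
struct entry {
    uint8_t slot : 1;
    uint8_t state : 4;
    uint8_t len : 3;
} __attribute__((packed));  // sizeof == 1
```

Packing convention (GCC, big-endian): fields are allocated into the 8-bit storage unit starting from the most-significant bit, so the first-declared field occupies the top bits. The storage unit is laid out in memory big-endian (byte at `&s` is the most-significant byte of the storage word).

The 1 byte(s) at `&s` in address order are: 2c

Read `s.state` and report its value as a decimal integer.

5

[0]=0x2c (big-endian) → word 0x2c
slot [7+:1] = (word>>7) & 0x1 = 0
state [3+:4] = (word>>3) & 0xf = 5  ←
len [0+:3] = (word>>0) & 0x7 = 4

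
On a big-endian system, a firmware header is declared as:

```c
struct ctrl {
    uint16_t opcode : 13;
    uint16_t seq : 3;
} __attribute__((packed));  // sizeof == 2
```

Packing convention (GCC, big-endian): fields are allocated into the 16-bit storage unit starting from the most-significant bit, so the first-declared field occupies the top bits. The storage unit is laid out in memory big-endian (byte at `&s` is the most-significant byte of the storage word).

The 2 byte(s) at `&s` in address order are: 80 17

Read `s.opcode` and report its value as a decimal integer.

[0]=0x80 [1]=0x17 (big-endian) → word 0x8017
opcode [3+:13] = (word>>3) & 0x1fff = 4098  ←
seq [0+:3] = (word>>0) & 0x7 = 7

4098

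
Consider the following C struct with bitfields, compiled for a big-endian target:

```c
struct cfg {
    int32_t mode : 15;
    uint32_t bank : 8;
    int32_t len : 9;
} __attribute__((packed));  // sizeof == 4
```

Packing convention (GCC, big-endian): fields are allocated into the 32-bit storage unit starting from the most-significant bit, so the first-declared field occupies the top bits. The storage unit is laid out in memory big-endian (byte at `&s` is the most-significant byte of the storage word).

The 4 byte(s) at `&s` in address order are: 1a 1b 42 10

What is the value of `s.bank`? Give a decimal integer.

[0]=0x1a [1]=0x1b [2]=0x42 [3]=0x10 (big-endian) → word 0x1a1b4210
mode:15 @ bit 17 → (0x1a1b4210>>17)&0x7fff = 0xd0d
bank:8 @ bit 9 → (0x1a1b4210>>9)&0xff = 0xa1  ←
len:9 @ bit 0 → (0x1a1b4210>>0)&0x1ff = 0x10

161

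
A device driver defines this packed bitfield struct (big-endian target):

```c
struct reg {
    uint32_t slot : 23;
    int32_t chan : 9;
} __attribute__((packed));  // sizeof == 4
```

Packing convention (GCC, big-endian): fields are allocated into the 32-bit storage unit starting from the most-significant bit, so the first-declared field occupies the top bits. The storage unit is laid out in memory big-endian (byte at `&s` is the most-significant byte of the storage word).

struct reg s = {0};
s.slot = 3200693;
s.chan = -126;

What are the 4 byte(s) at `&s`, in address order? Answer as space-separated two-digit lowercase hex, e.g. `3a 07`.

61 ad 6b 82

slot:23 = 3200693 → 0x30d6b5 << 9 → word 0x61ad6a00
chan:9 = -126 → 0x182 << 0 → word 0x61ad6b82
word = 0x61ad6b82 → big-endian bytes:
  [0]=0x61  [1]=0xad  [2]=0x6b  [3]=0x82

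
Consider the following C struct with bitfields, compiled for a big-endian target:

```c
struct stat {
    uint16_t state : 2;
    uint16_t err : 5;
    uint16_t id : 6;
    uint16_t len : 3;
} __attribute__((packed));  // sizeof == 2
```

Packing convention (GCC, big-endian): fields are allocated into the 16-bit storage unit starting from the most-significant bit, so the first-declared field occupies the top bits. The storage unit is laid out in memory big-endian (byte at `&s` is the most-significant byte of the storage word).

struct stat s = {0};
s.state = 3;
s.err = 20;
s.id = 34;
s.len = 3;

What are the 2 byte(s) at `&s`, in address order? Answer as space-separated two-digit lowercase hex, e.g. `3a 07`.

e9 13

[14+:2] state=3 & 0x3 = 0x3; word=0xc000
[9+:5] err=20 & 0x1f = 0x14; word=0xe800
[3+:6] id=34 & 0x3f = 0x22; word=0xe910
[0+:3] len=3 & 0x7 = 0x3; word=0xe913
word = 0xe913 → big-endian bytes:
  [0]=0xe9  [1]=0x13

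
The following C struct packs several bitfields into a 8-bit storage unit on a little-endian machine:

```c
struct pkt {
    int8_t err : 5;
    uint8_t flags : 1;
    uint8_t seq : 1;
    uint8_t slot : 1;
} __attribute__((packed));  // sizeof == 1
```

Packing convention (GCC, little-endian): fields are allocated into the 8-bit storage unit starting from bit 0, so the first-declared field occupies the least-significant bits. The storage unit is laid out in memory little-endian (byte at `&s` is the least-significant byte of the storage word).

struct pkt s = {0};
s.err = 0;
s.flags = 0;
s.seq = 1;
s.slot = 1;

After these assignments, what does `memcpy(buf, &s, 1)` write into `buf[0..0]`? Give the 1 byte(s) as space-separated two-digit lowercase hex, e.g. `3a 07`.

err:5 = 0 → 0x0 << 0 → word 0x00
flags:1 = 0 → 0x0 << 5 → word 0x00
seq:1 = 1 → 0x1 << 6 → word 0x40
slot:1 = 1 → 0x1 << 7 → word 0xc0
word = 0xc0 → little-endian bytes:
  [0]=0xc0

c0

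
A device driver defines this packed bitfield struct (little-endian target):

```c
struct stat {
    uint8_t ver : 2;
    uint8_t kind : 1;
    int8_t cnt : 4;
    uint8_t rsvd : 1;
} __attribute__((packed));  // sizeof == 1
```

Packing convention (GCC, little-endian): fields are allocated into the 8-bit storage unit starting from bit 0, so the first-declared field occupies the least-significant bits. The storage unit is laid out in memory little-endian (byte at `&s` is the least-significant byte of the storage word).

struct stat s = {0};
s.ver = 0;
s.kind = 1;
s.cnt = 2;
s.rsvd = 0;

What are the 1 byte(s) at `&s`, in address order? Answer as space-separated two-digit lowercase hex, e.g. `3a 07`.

ver (2b) val=0 bits=0x0 at bit 0: 0x00
kind (1b) val=1 bits=0x1 at bit 2: 0x04
cnt (4b) val=2 bits=0x2 at bit 3: 0x14
rsvd (1b) val=0 bits=0x0 at bit 7: 0x14
word = 0x14 → little-endian bytes:
  [0]=0x14

14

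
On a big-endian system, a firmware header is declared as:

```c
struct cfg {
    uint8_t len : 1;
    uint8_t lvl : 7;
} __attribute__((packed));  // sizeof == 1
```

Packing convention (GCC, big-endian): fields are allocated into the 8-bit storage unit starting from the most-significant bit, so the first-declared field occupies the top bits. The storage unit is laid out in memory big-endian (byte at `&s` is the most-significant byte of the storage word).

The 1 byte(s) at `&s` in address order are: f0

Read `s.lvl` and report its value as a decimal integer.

[0]=0xf0 (big-endian) → word 0xf0
len:1 @ bit 7 → (0xf0>>7)&0x1 = 0x1
lvl:7 @ bit 0 → (0xf0>>0)&0x7f = 0x70  ←

112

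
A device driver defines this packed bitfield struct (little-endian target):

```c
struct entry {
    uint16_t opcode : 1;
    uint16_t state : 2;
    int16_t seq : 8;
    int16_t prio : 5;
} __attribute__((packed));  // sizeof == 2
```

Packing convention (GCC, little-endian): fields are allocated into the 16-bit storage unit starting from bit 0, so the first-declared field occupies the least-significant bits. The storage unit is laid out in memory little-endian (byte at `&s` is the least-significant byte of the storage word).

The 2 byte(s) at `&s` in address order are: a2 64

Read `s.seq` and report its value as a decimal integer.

[0]=0xa2 [1]=0x64 (little-endian) → word 0x64a2
opcode:1 @ bit 0 → (0x64a2>>0)&0x1 = 0x0
state:2 @ bit 1 → (0x64a2>>1)&0x3 = 0x1
seq:8 @ bit 3 → (0x64a2>>3)&0xff = 0x94  ←
prio:5 @ bit 11 → (0x64a2>>11)&0x1f = 0xc
seq signed 8b, MSB=1: 148 - 256 = -108

-108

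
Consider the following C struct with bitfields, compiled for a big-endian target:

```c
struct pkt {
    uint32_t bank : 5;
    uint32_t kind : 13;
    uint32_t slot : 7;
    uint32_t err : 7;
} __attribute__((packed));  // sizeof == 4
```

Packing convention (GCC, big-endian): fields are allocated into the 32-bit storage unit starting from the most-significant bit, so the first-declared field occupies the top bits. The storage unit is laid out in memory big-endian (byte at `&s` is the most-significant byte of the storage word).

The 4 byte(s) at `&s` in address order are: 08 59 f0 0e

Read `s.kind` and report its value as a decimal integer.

359

[0]=0x08 [1]=0x59 [2]=0xf0 [3]=0x0e (big-endian) → word 0x0859f00e
bank [27+:5] = (word>>27) & 0x1f = 1
kind [14+:13] = (word>>14) & 0x1fff = 359  ←
slot [7+:7] = (word>>7) & 0x7f = 96
err [0+:7] = (word>>0) & 0x7f = 14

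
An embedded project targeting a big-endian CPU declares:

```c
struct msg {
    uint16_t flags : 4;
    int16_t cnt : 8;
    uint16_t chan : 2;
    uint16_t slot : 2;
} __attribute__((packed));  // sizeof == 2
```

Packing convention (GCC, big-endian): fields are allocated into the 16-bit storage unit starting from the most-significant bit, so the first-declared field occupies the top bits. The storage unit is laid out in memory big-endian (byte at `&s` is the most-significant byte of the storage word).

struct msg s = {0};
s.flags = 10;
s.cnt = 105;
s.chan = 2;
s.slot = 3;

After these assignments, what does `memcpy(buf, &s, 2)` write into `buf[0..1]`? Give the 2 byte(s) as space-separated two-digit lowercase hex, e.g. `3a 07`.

flags (4b) val=10 bits=0xa at bit 12: 0xa000
cnt (8b) val=105 bits=0x69 at bit 4: 0xa690
chan (2b) val=2 bits=0x2 at bit 2: 0xa698
slot (2b) val=3 bits=0x3 at bit 0: 0xa69b
word = 0xa69b → big-endian bytes:
  [0]=0xa6  [1]=0x9b

a6 9b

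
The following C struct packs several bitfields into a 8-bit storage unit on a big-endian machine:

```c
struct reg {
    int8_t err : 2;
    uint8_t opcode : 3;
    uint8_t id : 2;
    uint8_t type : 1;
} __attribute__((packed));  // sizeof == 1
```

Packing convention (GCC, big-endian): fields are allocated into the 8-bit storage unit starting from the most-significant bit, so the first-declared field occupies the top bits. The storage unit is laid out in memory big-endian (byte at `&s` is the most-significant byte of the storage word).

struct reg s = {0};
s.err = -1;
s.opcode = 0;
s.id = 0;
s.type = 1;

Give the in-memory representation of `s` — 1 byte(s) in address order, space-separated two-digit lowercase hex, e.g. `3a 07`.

err:2 = -1 → 0x3 << 6 → word 0xc0
opcode:3 = 0 → 0x0 << 3 → word 0xc0
id:2 = 0 → 0x0 << 1 → word 0xc0
type:1 = 1 → 0x1 << 0 → word 0xc1
word = 0xc1 → big-endian bytes:
  [0]=0xc1

c1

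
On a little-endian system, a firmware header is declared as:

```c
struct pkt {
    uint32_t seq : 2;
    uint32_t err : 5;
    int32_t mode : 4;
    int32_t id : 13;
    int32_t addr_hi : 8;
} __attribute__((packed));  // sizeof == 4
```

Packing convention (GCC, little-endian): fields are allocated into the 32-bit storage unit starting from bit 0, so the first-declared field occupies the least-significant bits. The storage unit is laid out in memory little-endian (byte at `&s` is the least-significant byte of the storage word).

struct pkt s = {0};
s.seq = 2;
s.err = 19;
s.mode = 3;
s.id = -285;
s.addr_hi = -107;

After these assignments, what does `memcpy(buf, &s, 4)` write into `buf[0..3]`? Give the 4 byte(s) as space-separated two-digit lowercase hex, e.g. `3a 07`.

seq (2b) val=2 bits=0x2 at bit 0: 0x00000002
err (5b) val=19 bits=0x13 at bit 2: 0x0000004e
mode (4b) val=3 bits=0x3 at bit 7: 0x000001ce
id (13b) val=-285 bits=0x1ee3 at bit 11: 0x00f719ce
addr_hi (8b) val=-107 bits=0x95 at bit 24: 0x95f719ce
word = 0x95f719ce → little-endian bytes:
  [0]=0xce  [1]=0x19  [2]=0xf7  [3]=0x95

ce 19 f7 95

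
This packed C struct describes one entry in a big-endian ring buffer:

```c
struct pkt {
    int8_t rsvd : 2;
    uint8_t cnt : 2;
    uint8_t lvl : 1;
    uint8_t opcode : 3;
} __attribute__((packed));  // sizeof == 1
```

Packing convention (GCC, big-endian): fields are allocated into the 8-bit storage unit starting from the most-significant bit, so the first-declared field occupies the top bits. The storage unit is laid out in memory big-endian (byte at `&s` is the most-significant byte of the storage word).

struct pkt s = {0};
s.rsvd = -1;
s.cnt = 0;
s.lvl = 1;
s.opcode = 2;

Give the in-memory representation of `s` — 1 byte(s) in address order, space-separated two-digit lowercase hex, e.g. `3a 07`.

rsvd (2b) val=-1 bits=0x3 at bit 6: 0xc0
cnt (2b) val=0 bits=0x0 at bit 4: 0xc0
lvl (1b) val=1 bits=0x1 at bit 3: 0xc8
opcode (3b) val=2 bits=0x2 at bit 0: 0xca
word = 0xca → big-endian bytes:
  [0]=0xca

ca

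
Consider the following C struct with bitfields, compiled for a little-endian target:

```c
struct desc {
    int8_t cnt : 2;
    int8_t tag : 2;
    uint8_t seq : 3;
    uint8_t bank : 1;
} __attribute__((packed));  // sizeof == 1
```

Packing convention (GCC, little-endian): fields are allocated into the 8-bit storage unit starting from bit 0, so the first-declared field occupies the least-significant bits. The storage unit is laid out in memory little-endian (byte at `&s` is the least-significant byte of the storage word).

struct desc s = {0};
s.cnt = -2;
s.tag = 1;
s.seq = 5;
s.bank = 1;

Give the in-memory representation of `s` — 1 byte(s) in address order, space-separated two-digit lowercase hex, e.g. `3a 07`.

d6

cnt (2b) val=-2 bits=0x2 at bit 0: 0x02
tag (2b) val=1 bits=0x1 at bit 2: 0x06
seq (3b) val=5 bits=0x5 at bit 4: 0x56
bank (1b) val=1 bits=0x1 at bit 7: 0xd6
word = 0xd6 → little-endian bytes:
  [0]=0xd6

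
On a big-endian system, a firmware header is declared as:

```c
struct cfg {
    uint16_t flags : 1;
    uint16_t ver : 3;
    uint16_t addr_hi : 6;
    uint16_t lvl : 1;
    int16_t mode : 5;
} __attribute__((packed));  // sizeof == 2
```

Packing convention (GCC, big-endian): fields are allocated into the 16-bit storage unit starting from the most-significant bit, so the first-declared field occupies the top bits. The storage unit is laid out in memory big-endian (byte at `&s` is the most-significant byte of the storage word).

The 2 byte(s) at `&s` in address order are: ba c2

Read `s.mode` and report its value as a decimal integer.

2

[0]=0xba [1]=0xc2 (big-endian) → word 0xbac2
flags [15+:1] = (word>>15) & 0x1 = 1
ver [12+:3] = (word>>12) & 0x7 = 3
addr_hi [6+:6] = (word>>6) & 0x3f = 43
lvl [5+:1] = (word>>5) & 0x1 = 0
mode [0+:5] = (word>>0) & 0x1f = 2  ←
mode signed 5b, MSB=0: value = 2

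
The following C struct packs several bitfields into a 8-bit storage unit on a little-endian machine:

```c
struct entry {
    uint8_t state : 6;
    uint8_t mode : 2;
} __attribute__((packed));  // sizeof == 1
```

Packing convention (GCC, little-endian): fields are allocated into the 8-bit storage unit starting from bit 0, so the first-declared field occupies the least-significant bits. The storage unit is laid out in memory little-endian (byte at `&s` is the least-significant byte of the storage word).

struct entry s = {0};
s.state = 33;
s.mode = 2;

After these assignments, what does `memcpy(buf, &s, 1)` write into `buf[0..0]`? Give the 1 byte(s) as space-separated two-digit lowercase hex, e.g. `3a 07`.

a1

[0+:6] state=33 & 0x3f = 0x21; word=0x21
[6+:2] mode=2 & 0x3 = 0x2; word=0xa1
word = 0xa1 → little-endian bytes:
  [0]=0xa1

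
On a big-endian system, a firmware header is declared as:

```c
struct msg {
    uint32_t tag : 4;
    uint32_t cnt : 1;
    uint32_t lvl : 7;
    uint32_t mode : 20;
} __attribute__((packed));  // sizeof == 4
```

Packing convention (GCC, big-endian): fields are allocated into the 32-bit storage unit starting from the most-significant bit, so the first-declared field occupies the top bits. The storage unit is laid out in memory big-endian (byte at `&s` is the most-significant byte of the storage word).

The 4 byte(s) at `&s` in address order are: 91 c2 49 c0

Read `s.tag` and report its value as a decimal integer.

9

[0]=0x91 [1]=0xc2 [2]=0x49 [3]=0xc0 (big-endian) → word 0x91c249c0
tag:4 @ bit 28 → (0x91c249c0>>28)&0xf = 0x9  ←
cnt:1 @ bit 27 → (0x91c249c0>>27)&0x1 = 0x0
lvl:7 @ bit 20 → (0x91c249c0>>20)&0x7f = 0x1c
mode:20 @ bit 0 → (0x91c249c0>>0)&0xfffff = 0x249c0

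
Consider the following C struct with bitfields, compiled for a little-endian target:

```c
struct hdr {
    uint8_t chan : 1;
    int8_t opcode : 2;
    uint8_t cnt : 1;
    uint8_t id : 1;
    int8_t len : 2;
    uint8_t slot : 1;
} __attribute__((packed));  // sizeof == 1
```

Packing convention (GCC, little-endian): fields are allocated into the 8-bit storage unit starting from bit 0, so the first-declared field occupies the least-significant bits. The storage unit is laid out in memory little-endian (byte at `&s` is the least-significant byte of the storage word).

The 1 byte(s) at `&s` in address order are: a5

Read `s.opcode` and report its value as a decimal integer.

-2

[0]=0xa5 (little-endian) → word 0xa5
chan:1 @ bit 0 → (0xa5>>0)&0x1 = 0x1
opcode:2 @ bit 1 → (0xa5>>1)&0x3 = 0x2  ←
cnt:1 @ bit 3 → (0xa5>>3)&0x1 = 0x0
id:1 @ bit 4 → (0xa5>>4)&0x1 = 0x0
len:2 @ bit 5 → (0xa5>>5)&0x3 = 0x1
slot:1 @ bit 7 → (0xa5>>7)&0x1 = 0x1
opcode signed 2b, MSB=1: 2 - 4 = -2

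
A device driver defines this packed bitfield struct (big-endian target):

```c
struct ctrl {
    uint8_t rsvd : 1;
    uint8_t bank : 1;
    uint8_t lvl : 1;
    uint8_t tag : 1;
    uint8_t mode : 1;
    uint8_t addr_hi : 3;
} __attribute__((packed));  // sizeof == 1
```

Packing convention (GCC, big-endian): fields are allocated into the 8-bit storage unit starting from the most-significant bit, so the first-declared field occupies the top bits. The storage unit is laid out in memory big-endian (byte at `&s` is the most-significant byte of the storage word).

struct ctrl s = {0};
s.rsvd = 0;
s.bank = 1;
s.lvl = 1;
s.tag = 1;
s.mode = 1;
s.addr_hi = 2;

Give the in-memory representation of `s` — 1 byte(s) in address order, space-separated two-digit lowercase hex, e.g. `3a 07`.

[7+:1] rsvd=0 & 0x1 = 0x0; word=0x00
[6+:1] bank=1 & 0x1 = 0x1; word=0x40
[5+:1] lvl=1 & 0x1 = 0x1; word=0x60
[4+:1] tag=1 & 0x1 = 0x1; word=0x70
[3+:1] mode=1 & 0x1 = 0x1; word=0x78
[0+:3] addr_hi=2 & 0x7 = 0x2; word=0x7a
word = 0x7a → big-endian bytes:
  [0]=0x7a

7a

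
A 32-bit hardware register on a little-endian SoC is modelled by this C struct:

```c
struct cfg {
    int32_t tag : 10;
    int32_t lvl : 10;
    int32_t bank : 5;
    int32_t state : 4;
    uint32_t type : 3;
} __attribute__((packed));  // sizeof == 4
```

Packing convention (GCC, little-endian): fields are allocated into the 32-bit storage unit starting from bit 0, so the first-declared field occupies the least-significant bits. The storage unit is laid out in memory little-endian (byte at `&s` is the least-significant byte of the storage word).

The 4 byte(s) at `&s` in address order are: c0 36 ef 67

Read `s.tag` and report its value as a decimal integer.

-320

[0]=0xc0 [1]=0x36 [2]=0xef [3]=0x67 (little-endian) → word 0x67ef36c0
tag:10 @ bit 0 → (0x67ef36c0>>0)&0x3ff = 0x2c0  ←
lvl:10 @ bit 10 → (0x67ef36c0>>10)&0x3ff = 0x3cd
bank:5 @ bit 20 → (0x67ef36c0>>20)&0x1f = 0x1e
state:4 @ bit 25 → (0x67ef36c0>>25)&0xf = 0x3
type:3 @ bit 29 → (0x67ef36c0>>29)&0x7 = 0x3
tag signed 10b, MSB=1: 704 - 1024 = -320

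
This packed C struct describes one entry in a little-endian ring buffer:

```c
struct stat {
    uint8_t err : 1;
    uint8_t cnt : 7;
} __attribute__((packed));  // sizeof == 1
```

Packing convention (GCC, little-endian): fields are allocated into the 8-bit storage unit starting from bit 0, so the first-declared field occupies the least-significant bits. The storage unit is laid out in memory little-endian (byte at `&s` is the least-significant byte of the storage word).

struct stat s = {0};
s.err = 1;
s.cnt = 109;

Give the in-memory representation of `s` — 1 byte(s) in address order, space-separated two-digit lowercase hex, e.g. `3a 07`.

db

err:1 = 1 → 0x1 << 0 → word 0x01
cnt:7 = 109 → 0x6d << 1 → word 0xdb
word = 0xdb → little-endian bytes:
  [0]=0xdb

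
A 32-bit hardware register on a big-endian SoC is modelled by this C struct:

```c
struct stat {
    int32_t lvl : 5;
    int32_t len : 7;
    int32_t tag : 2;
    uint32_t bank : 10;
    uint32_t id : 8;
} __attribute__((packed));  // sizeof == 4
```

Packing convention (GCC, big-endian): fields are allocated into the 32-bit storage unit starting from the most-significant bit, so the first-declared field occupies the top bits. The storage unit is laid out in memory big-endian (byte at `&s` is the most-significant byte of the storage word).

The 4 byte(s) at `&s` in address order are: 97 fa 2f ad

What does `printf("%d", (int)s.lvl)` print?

-14

[0]=0x97 [1]=0xfa [2]=0x2f [3]=0xad (big-endian) → word 0x97fa2fad
lvl [27+:5] = (word>>27) & 0x1f = 18  ←
len [20+:7] = (word>>20) & 0x7f = 127
tag [18+:2] = (word>>18) & 0x3 = 2
bank [8+:10] = (word>>8) & 0x3ff = 559
id [0+:8] = (word>>0) & 0xff = 173
lvl signed 5b, MSB=1: 18 - 32 = -14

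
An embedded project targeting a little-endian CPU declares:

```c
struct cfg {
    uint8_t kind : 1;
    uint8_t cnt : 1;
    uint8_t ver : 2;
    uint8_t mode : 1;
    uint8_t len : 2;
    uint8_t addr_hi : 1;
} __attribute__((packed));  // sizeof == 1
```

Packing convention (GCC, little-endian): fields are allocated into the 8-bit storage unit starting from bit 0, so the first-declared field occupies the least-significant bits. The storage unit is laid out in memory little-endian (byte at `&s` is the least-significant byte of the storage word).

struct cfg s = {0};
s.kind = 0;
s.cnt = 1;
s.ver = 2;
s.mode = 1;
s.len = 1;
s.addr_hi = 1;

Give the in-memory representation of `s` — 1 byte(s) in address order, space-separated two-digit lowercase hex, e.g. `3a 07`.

kind:1 = 0 → 0x0 << 0 → word 0x00
cnt:1 = 1 → 0x1 << 1 → word 0x02
ver:2 = 2 → 0x2 << 2 → word 0x0a
mode:1 = 1 → 0x1 << 4 → word 0x1a
len:2 = 1 → 0x1 << 5 → word 0x3a
addr_hi:1 = 1 → 0x1 << 7 → word 0xba
word = 0xba → little-endian bytes:
  [0]=0xba

ba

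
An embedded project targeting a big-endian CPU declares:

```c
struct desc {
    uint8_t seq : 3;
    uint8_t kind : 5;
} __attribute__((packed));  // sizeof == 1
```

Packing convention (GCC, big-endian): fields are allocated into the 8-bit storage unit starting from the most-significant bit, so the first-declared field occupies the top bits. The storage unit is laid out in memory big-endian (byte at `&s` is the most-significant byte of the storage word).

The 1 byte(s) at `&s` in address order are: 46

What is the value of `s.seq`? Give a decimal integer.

[0]=0x46 (big-endian) → word 0x46
seq:3 @ bit 5 → (0x46>>5)&0x7 = 0x2  ←
kind:5 @ bit 0 → (0x46>>0)&0x1f = 0x6

2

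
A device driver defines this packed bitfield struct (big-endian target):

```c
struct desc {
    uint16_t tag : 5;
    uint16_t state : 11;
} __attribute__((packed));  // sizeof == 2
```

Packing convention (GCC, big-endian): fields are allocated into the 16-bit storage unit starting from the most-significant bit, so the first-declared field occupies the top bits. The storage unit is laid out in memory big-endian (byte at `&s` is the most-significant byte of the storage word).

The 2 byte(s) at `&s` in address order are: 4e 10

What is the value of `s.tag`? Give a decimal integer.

[0]=0x4e [1]=0x10 (big-endian) → word 0x4e10
tag:5 @ bit 11 → (0x4e10>>11)&0x1f = 0x9  ←
state:11 @ bit 0 → (0x4e10>>0)&0x7ff = 0x610

9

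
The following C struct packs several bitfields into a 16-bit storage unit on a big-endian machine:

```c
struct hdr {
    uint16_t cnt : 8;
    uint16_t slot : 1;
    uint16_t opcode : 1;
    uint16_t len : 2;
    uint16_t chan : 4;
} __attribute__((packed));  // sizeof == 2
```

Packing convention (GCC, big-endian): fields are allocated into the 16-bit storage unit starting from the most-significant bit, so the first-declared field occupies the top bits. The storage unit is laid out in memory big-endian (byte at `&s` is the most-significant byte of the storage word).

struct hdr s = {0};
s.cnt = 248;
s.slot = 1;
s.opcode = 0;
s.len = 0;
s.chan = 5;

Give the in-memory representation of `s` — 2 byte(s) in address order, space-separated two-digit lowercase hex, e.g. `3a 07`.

cnt (8b) val=248 bits=0xf8 at bit 8: 0xf800
slot (1b) val=1 bits=0x1 at bit 7: 0xf880
opcode (1b) val=0 bits=0x0 at bit 6: 0xf880
len (2b) val=0 bits=0x0 at bit 4: 0xf880
chan (4b) val=5 bits=0x5 at bit 0: 0xf885
word = 0xf885 → big-endian bytes:
  [0]=0xf8  [1]=0x85

f8 85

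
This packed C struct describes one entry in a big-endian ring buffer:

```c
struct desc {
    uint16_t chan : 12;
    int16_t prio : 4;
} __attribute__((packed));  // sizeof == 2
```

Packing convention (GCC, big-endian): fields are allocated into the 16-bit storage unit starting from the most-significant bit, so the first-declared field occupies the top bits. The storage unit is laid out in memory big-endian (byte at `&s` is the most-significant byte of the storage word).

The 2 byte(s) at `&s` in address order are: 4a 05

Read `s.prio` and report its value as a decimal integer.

[0]=0x4a [1]=0x05 (big-endian) → word 0x4a05
chan:12 @ bit 4 → (0x4a05>>4)&0xfff = 0x4a0
prio:4 @ bit 0 → (0x4a05>>0)&0xf = 0x5  ←
prio signed 4b, MSB=0: value = 5

5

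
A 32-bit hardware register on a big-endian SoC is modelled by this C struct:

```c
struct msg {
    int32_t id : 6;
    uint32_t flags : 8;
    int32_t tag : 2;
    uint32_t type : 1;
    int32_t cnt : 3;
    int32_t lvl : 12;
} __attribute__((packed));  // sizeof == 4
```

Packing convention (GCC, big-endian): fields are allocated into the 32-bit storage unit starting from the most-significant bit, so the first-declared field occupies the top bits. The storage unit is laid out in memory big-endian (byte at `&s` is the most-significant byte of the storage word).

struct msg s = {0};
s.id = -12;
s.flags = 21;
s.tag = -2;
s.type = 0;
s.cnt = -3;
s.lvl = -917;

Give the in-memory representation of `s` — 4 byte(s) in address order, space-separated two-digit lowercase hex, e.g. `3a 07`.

[26+:6] id=-12 & 0x3f = 0x34; word=0xd0000000
[18+:8] flags=21 & 0xff = 0x15; word=0xd0540000
[16+:2] tag=-2 & 0x3 = 0x2; word=0xd0560000
[15+:1] type=0 & 0x1 = 0x0; word=0xd0560000
[12+:3] cnt=-3 & 0x7 = 0x5; word=0xd0565000
[0+:12] lvl=-917 & 0xfff = 0xc6b; word=0xd0565c6b
word = 0xd0565c6b → big-endian bytes:
  [0]=0xd0  [1]=0x56  [2]=0x5c  [3]=0x6b

d0 56 5c 6b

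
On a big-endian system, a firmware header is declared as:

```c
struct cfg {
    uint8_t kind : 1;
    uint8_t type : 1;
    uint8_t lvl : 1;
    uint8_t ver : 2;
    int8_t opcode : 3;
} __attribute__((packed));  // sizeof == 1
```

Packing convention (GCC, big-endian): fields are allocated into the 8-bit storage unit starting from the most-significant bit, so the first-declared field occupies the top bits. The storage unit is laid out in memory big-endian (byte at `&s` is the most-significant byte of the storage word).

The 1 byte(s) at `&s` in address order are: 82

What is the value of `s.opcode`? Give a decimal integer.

[0]=0x82 (big-endian) → word 0x82
kind:1 @ bit 7 → (0x82>>7)&0x1 = 0x1
type:1 @ bit 6 → (0x82>>6)&0x1 = 0x0
lvl:1 @ bit 5 → (0x82>>5)&0x1 = 0x0
ver:2 @ bit 3 → (0x82>>3)&0x3 = 0x0
opcode:3 @ bit 0 → (0x82>>0)&0x7 = 0x2  ←
opcode signed 3b, MSB=0: value = 2

2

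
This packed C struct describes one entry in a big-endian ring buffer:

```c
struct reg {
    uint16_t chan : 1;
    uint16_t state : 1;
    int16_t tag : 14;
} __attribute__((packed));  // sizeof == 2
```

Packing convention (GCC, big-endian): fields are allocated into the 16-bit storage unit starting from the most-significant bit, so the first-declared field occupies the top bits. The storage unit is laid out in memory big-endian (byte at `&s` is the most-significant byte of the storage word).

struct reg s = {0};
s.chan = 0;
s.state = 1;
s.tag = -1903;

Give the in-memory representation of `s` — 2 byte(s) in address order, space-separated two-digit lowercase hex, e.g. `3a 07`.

chan (1b) val=0 bits=0x0 at bit 15: 0x0000
state (1b) val=1 bits=0x1 at bit 14: 0x4000
tag (14b) val=-1903 bits=0x3891 at bit 0: 0x7891
word = 0x7891 → big-endian bytes:
  [0]=0x78  [1]=0x91

78 91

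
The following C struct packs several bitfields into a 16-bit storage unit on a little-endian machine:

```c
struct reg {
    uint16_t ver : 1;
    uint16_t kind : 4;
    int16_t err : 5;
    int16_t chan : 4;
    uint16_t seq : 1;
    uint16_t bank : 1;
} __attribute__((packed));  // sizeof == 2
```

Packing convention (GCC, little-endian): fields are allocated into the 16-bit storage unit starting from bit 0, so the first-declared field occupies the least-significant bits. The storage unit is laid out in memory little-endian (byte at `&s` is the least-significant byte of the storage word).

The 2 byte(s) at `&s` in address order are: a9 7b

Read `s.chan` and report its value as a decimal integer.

[0]=0xa9 [1]=0x7b (little-endian) → word 0x7ba9
ver [0+:1] = (word>>0) & 0x1 = 1
kind [1+:4] = (word>>1) & 0xf = 4
err [5+:5] = (word>>5) & 0x1f = 29
chan [10+:4] = (word>>10) & 0xf = 14  ←
seq [14+:1] = (word>>14) & 0x1 = 1
bank [15+:1] = (word>>15) & 0x1 = 0
chan signed 4b, MSB=1: 14 - 16 = -2

-2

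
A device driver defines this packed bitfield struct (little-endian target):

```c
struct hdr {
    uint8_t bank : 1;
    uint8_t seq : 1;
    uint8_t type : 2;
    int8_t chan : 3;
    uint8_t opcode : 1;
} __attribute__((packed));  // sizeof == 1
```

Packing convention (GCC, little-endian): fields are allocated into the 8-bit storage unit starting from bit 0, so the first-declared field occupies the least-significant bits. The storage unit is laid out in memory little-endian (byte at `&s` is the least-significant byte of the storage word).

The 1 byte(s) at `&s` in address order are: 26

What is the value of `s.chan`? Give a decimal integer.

2

[0]=0x26 (little-endian) → word 0x26
bank:1 @ bit 0 → (0x26>>0)&0x1 = 0x0
seq:1 @ bit 1 → (0x26>>1)&0x1 = 0x1
type:2 @ bit 2 → (0x26>>2)&0x3 = 0x1
chan:3 @ bit 4 → (0x26>>4)&0x7 = 0x2  ←
opcode:1 @ bit 7 → (0x26>>7)&0x1 = 0x0
chan signed 3b, MSB=0: value = 2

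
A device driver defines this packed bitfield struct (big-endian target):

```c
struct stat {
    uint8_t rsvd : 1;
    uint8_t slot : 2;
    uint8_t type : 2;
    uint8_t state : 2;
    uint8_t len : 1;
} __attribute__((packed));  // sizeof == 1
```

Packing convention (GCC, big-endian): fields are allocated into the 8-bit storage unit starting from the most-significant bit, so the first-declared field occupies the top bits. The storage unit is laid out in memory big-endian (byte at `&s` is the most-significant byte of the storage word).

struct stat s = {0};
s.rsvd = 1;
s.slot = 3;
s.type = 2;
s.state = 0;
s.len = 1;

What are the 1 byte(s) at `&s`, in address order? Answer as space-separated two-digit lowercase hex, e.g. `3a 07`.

rsvd (1b) val=1 bits=0x1 at bit 7: 0x80
slot (2b) val=3 bits=0x3 at bit 5: 0xe0
type (2b) val=2 bits=0x2 at bit 3: 0xf0
state (2b) val=0 bits=0x0 at bit 1: 0xf0
len (1b) val=1 bits=0x1 at bit 0: 0xf1
word = 0xf1 → big-endian bytes:
  [0]=0xf1

f1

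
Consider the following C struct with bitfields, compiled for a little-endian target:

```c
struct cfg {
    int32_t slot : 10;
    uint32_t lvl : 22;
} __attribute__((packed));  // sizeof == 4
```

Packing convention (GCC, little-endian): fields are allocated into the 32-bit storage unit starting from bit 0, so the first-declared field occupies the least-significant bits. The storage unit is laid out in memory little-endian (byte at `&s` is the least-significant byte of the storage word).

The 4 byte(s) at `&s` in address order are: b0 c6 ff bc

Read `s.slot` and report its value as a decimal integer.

-336

[0]=0xb0 [1]=0xc6 [2]=0xff [3]=0xbc (little-endian) → word 0xbcffc6b0
slot:10 @ bit 0 → (0xbcffc6b0>>0)&0x3ff = 0x2b0  ←
lvl:22 @ bit 10 → (0xbcffc6b0>>10)&0x3fffff = 0x2f3ff1
slot signed 10b, MSB=1: 688 - 1024 = -336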